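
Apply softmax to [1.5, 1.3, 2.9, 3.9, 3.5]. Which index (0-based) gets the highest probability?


Softmax is a monotonic transformation, so it preserves the argmax.
We need to find the index of the maximum logit.
Index 0: 1.5
Index 1: 1.3
Index 2: 2.9
Index 3: 3.9
Index 4: 3.5
Maximum logit = 3.9 at index 3

3


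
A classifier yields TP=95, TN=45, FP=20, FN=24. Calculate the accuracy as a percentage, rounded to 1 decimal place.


Accuracy = (TP + TN) / (TP + TN + FP + FN) * 100
= (95 + 45) / (95 + 45 + 20 + 24)
= 140 / 184
= 0.7609
= 76.1%

76.1


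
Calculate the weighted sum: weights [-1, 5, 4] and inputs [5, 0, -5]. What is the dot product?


Element-wise products:
-1 * 5 = -5
5 * 0 = 0
4 * -5 = -20
Sum = -5 + 0 + -20
= -25

-25


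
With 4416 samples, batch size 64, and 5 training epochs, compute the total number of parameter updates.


Iterations per epoch = 4416 / 64 = 69
Total updates = iterations_per_epoch * epochs
= 69 * 5
= 345

345


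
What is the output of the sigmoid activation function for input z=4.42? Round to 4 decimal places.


sigmoid(z) = 1 / (1 + exp(-z))
exp(-(4.42)) = exp(-4.42) = 0.012
1 + 0.012 = 1.012
1 / 1.012 = 0.9881

0.9881


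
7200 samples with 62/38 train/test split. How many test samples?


Train samples = 7200 * 62% = 4464
Test samples = 7200 - 4464
= 2736

2736


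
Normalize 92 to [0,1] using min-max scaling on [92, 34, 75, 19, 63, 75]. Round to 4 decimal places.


Min = 19, Max = 92
Range = 92 - 19 = 73
Scaled = (x - min) / (max - min)
= (92 - 19) / 73
= 73 / 73
= 1.0000

1.0000


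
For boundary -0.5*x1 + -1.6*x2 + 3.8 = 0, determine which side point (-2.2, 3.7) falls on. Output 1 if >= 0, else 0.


Compute -0.5 * -2.2 + -1.6 * 3.7 + 3.8
= 1.1 + -5.92 + 3.8
= -1.02
Since -1.02 < 0, the point is on the negative side.

0


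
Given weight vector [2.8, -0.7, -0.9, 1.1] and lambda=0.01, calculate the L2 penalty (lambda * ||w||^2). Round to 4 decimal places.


Squaring each weight:
2.8^2 = 7.84
(-0.7)^2 = 0.49
(-0.9)^2 = 0.81
1.1^2 = 1.21
Sum of squares = 10.35
Penalty = 0.01 * 10.35 = 0.1035

0.1035


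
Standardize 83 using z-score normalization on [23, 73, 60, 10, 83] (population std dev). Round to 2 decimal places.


Mean = (23 + 73 + 60 + 10 + 83) / 5 = 49.8
Variance = sum((x_i - mean)^2) / n = 809.36
Std = sqrt(809.36) = 28.4493
Z = (x - mean) / std
= (83 - 49.8) / 28.4493
= 33.2 / 28.4493
= 1.17

1.17


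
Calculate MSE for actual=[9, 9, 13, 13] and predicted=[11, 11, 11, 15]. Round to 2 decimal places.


Differences: [-2, -2, 2, -2]
Squared errors: [4, 4, 4, 4]
Sum of squared errors = 16
MSE = 16 / 4 = 4.00

4.00


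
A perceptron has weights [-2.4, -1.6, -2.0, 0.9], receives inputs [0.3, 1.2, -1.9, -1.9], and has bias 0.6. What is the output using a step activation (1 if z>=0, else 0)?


z = w . x + b
= -2.4*0.3 + -1.6*1.2 + -2.0*-1.9 + 0.9*-1.9 + 0.6
= -0.72 + -1.92 + 3.8 + -1.71 + 0.6
= -0.55 + 0.6
= 0.05
Since z = 0.05 >= 0, output = 1

1


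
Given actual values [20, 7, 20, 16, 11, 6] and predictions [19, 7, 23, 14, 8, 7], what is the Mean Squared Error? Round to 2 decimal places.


Differences: [1, 0, -3, 2, 3, -1]
Squared errors: [1, 0, 9, 4, 9, 1]
Sum of squared errors = 24
MSE = 24 / 6 = 4.00

4.00


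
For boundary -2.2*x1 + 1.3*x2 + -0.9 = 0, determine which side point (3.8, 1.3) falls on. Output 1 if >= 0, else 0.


Compute -2.2 * 3.8 + 1.3 * 1.3 + -0.9
= -8.36 + 1.69 + -0.9
= -7.57
Since -7.57 < 0, the point is on the negative side.

0


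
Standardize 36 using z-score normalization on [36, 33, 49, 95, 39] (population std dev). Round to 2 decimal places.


Mean = (36 + 33 + 49 + 95 + 39) / 5 = 50.4
Variance = sum((x_i - mean)^2) / n = 526.24
Std = sqrt(526.24) = 22.9399
Z = (x - mean) / std
= (36 - 50.4) / 22.9399
= -14.4 / 22.9399
= -0.63

-0.63


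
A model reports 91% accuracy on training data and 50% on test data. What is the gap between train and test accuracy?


Gap = train_accuracy - test_accuracy
= 91 - 50
= 41%
This large gap strongly indicates overfitting.

41


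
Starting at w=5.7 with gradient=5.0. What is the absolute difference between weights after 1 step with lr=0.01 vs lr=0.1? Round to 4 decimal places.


With lr=0.01: w_new = 5.7 - 0.01 * 5.0 = 5.65
With lr=0.1: w_new = 5.7 - 0.1 * 5.0 = 5.2
Absolute difference = |5.65 - 5.2|
= 0.4500

0.4500


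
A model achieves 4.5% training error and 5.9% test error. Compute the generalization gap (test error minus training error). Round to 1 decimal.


Generalization gap = test_error - train_error
= 5.9 - 4.5
= 1.4%
A small gap suggests good generalization.

1.4


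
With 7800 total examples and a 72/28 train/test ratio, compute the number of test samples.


Train samples = 7800 * 72% = 5616
Test samples = 7800 - 5616
= 2184

2184


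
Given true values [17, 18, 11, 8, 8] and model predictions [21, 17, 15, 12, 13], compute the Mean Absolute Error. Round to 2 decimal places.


Absolute errors: [4, 1, 4, 4, 5]
Sum of absolute errors = 18
MAE = 18 / 5 = 3.60

3.60


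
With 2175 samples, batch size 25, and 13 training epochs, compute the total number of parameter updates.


Iterations per epoch = 2175 / 25 = 87
Total updates = iterations_per_epoch * epochs
= 87 * 13
= 1131

1131


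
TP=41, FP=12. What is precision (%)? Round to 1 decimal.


Precision = TP / (TP + FP) * 100
= 41 / (41 + 12)
= 41 / 53
= 0.7736
= 77.4%

77.4


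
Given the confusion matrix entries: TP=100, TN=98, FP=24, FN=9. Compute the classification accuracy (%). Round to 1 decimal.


Accuracy = (TP + TN) / (TP + TN + FP + FN) * 100
= (100 + 98) / (100 + 98 + 24 + 9)
= 198 / 231
= 0.8571
= 85.7%

85.7


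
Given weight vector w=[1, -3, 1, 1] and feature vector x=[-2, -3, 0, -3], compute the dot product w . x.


Element-wise products:
1 * -2 = -2
-3 * -3 = 9
1 * 0 = 0
1 * -3 = -3
Sum = -2 + 9 + 0 + -3
= 4

4


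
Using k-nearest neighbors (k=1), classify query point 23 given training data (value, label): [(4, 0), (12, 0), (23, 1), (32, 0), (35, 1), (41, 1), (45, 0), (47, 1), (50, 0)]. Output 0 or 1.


Distances from query 23:
Point 23 (class 1): distance = 0
K=1 nearest neighbors: classes = [1]
Votes for class 1: 1 / 1
Majority vote => class 1

1


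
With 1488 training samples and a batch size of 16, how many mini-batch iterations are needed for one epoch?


Iterations per epoch = dataset_size / batch_size
= 1488 / 16
= 93

93


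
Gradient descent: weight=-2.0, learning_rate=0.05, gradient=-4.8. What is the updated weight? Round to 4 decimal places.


w_new = w_old - lr * gradient
= -2.0 - 0.05 * -4.8
= -2.0 - (-0.24)
= -1.7600

-1.7600


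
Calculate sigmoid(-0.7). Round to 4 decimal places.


sigmoid(z) = 1 / (1 + exp(-z))
exp(-(-0.7)) = exp(0.7) = 2.0138
1 + 2.0138 = 3.0138
1 / 3.0138 = 0.3318

0.3318


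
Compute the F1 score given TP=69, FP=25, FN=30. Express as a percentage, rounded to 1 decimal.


Precision = TP / (TP + FP) = 69 / 94 = 0.734
Recall = TP / (TP + FN) = 69 / 99 = 0.697
F1 = 2 * P * R / (P + R)
= 2 * 0.734 * 0.697 / (0.734 + 0.697)
= 1.0232 / 1.431
= 0.715
As percentage: 71.5%

71.5


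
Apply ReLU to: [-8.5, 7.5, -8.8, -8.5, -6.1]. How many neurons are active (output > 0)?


ReLU(x) = max(0, x) for each element:
ReLU(-8.5) = 0
ReLU(7.5) = 7.5
ReLU(-8.8) = 0
ReLU(-8.5) = 0
ReLU(-6.1) = 0
Active neurons (>0): 1

1


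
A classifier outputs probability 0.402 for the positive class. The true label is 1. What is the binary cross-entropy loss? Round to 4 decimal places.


For y=1: Loss = -log(p)
= -log(0.402)
= -(-0.9113)
= 0.9113

0.9113


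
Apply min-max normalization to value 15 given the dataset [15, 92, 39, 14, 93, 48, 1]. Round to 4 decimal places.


Min = 1, Max = 93
Range = 93 - 1 = 92
Scaled = (x - min) / (max - min)
= (15 - 1) / 92
= 14 / 92
= 0.1522

0.1522


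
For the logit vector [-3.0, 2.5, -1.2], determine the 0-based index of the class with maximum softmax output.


Softmax is a monotonic transformation, so it preserves the argmax.
We need to find the index of the maximum logit.
Index 0: -3.0
Index 1: 2.5
Index 2: -1.2
Maximum logit = 2.5 at index 1

1


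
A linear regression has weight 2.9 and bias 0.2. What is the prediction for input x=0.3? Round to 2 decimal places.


y = 2.9 * 0.3 + (0.2)
= 0.87 + (0.2)
= 1.07

1.07


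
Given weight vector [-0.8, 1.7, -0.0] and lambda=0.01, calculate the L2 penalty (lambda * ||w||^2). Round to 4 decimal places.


Squaring each weight:
(-0.8)^2 = 0.64
1.7^2 = 2.89
(-0.0)^2 = 0.0
Sum of squares = 3.53
Penalty = 0.01 * 3.53 = 0.0353

0.0353


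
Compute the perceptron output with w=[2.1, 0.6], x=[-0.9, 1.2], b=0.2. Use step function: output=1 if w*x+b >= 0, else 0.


z = w . x + b
= 2.1*-0.9 + 0.6*1.2 + 0.2
= -1.89 + 0.72 + 0.2
= -1.17 + 0.2
= -0.97
Since z = -0.97 < 0, output = 0

0


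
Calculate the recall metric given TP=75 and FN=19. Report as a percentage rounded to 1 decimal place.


Recall = TP / (TP + FN) * 100
= 75 / (75 + 19)
= 75 / 94
= 0.7979
= 79.8%

79.8


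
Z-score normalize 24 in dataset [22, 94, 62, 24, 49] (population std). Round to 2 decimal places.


Mean = (22 + 94 + 62 + 24 + 49) / 5 = 50.2
Variance = sum((x_i - mean)^2) / n = 708.16
Std = sqrt(708.16) = 26.6113
Z = (x - mean) / std
= (24 - 50.2) / 26.6113
= -26.2 / 26.6113
= -0.98

-0.98


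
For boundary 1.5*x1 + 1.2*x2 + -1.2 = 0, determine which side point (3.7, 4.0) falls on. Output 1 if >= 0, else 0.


Compute 1.5 * 3.7 + 1.2 * 4.0 + -1.2
= 5.55 + 4.8 + -1.2
= 9.15
Since 9.15 >= 0, the point is on the positive side.

1


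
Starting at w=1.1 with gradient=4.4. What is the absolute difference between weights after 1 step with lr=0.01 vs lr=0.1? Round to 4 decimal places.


With lr=0.01: w_new = 1.1 - 0.01 * 4.4 = 1.056
With lr=0.1: w_new = 1.1 - 0.1 * 4.4 = 0.66
Absolute difference = |1.056 - 0.66|
= 0.3960

0.3960


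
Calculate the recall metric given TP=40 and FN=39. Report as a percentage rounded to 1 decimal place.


Recall = TP / (TP + FN) * 100
= 40 / (40 + 39)
= 40 / 79
= 0.5063
= 50.6%

50.6


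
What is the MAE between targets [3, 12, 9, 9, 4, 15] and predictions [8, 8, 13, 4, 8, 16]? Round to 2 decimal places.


Absolute errors: [5, 4, 4, 5, 4, 1]
Sum of absolute errors = 23
MAE = 23 / 6 = 3.83

3.83


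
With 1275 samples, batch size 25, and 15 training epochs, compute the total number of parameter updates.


Iterations per epoch = 1275 / 25 = 51
Total updates = iterations_per_epoch * epochs
= 51 * 15
= 765

765


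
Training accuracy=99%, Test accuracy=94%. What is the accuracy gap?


Gap = train_accuracy - test_accuracy
= 99 - 94
= 5%
This moderate gap may indicate mild overfitting.

5


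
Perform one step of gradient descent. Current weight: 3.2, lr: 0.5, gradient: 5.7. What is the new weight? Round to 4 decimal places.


w_new = w_old - lr * gradient
= 3.2 - 0.5 * 5.7
= 3.2 - (2.85)
= 0.3500

0.3500


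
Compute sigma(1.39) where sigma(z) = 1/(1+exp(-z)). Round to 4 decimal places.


sigmoid(z) = 1 / (1 + exp(-z))
exp(-(1.39)) = exp(-1.39) = 0.2491
1 + 0.2491 = 1.2491
1 / 1.2491 = 0.8006

0.8006


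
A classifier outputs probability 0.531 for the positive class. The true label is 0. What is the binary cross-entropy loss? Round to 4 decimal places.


For y=0: Loss = -log(1-p)
= -log(1 - 0.531)
= -log(0.469)
= -(-0.7572)
= 0.7572

0.7572


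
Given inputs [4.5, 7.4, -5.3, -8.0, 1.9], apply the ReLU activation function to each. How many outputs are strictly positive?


ReLU(x) = max(0, x) for each element:
ReLU(4.5) = 4.5
ReLU(7.4) = 7.4
ReLU(-5.3) = 0
ReLU(-8.0) = 0
ReLU(1.9) = 1.9
Active neurons (>0): 3

3


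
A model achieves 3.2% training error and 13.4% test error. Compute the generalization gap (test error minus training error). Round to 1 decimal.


Generalization gap = test_error - train_error
= 13.4 - 3.2
= 10.2%
A large gap suggests overfitting.

10.2


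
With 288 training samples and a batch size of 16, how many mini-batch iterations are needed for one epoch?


Iterations per epoch = dataset_size / batch_size
= 288 / 16
= 18

18


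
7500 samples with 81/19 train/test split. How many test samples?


Train samples = 7500 * 81% = 6075
Test samples = 7500 - 6075
= 1425

1425


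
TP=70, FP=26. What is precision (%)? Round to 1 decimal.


Precision = TP / (TP + FP) * 100
= 70 / (70 + 26)
= 70 / 96
= 0.7292
= 72.9%

72.9


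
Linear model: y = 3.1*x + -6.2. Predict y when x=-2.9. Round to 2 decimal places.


y = 3.1 * -2.9 + (-6.2)
= -8.99 + (-6.2)
= -15.19

-15.19


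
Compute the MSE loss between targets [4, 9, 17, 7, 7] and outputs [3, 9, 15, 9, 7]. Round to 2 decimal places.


Differences: [1, 0, 2, -2, 0]
Squared errors: [1, 0, 4, 4, 0]
Sum of squared errors = 9
MSE = 9 / 5 = 1.80

1.80


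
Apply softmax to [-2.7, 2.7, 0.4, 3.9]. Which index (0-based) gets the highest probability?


Softmax is a monotonic transformation, so it preserves the argmax.
We need to find the index of the maximum logit.
Index 0: -2.7
Index 1: 2.7
Index 2: 0.4
Index 3: 3.9
Maximum logit = 3.9 at index 3

3


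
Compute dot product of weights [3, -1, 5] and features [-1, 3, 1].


Element-wise products:
3 * -1 = -3
-1 * 3 = -3
5 * 1 = 5
Sum = -3 + -3 + 5
= -1

-1


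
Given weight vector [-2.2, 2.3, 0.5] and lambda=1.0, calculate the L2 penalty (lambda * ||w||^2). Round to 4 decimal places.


Squaring each weight:
(-2.2)^2 = 4.84
2.3^2 = 5.29
0.5^2 = 0.25
Sum of squares = 10.38
Penalty = 1.0 * 10.38 = 10.3800

10.3800


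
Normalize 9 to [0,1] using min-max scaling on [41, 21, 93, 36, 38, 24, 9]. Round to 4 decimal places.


Min = 9, Max = 93
Range = 93 - 9 = 84
Scaled = (x - min) / (max - min)
= (9 - 9) / 84
= 0 / 84
= 0.0000

0.0000


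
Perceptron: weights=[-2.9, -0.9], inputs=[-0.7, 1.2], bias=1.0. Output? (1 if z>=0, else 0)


z = w . x + b
= -2.9*-0.7 + -0.9*1.2 + 1.0
= 2.03 + -1.08 + 1.0
= 0.95 + 1.0
= 1.95
Since z = 1.95 >= 0, output = 1

1


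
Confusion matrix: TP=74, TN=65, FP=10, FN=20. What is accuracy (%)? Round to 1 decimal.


Accuracy = (TP + TN) / (TP + TN + FP + FN) * 100
= (74 + 65) / (74 + 65 + 10 + 20)
= 139 / 169
= 0.8225
= 82.2%

82.2


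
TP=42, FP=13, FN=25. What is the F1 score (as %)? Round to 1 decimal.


Precision = TP / (TP + FP) = 42 / 55 = 0.7636
Recall = TP / (TP + FN) = 42 / 67 = 0.6269
F1 = 2 * P * R / (P + R)
= 2 * 0.7636 * 0.6269 / (0.7636 + 0.6269)
= 0.9574 / 1.3905
= 0.6885
As percentage: 68.9%

68.9


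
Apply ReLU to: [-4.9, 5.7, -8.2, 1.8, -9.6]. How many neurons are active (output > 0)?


ReLU(x) = max(0, x) for each element:
ReLU(-4.9) = 0
ReLU(5.7) = 5.7
ReLU(-8.2) = 0
ReLU(1.8) = 1.8
ReLU(-9.6) = 0
Active neurons (>0): 2

2


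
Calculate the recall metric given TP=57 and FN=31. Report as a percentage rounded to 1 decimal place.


Recall = TP / (TP + FN) * 100
= 57 / (57 + 31)
= 57 / 88
= 0.6477
= 64.8%

64.8


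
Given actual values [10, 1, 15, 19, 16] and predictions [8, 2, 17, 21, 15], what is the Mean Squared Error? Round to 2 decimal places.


Differences: [2, -1, -2, -2, 1]
Squared errors: [4, 1, 4, 4, 1]
Sum of squared errors = 14
MSE = 14 / 5 = 2.80

2.80


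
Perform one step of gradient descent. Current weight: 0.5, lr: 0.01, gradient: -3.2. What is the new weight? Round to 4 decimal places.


w_new = w_old - lr * gradient
= 0.5 - 0.01 * -3.2
= 0.5 - (-0.032)
= 0.5320

0.5320


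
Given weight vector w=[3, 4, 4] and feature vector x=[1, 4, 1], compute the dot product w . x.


Element-wise products:
3 * 1 = 3
4 * 4 = 16
4 * 1 = 4
Sum = 3 + 16 + 4
= 23

23


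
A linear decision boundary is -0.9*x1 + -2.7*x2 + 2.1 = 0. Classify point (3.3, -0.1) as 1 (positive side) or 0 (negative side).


Compute -0.9 * 3.3 + -2.7 * -0.1 + 2.1
= -2.97 + 0.27 + 2.1
= -0.6
Since -0.6 < 0, the point is on the negative side.

0


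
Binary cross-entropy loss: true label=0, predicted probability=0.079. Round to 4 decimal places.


For y=0: Loss = -log(1-p)
= -log(1 - 0.079)
= -log(0.921)
= -(-0.0823)
= 0.0823

0.0823


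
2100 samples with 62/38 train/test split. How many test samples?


Train samples = 2100 * 62% = 1302
Test samples = 2100 - 1302
= 798

798


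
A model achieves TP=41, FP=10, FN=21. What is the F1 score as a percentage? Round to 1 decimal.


Precision = TP / (TP + FP) = 41 / 51 = 0.8039
Recall = TP / (TP + FN) = 41 / 62 = 0.6613
F1 = 2 * P * R / (P + R)
= 2 * 0.8039 * 0.6613 / (0.8039 + 0.6613)
= 1.0633 / 1.4652
= 0.7257
As percentage: 72.6%

72.6


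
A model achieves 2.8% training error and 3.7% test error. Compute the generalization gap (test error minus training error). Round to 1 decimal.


Generalization gap = test_error - train_error
= 3.7 - 2.8
= 0.9%
A small gap suggests good generalization.

0.9


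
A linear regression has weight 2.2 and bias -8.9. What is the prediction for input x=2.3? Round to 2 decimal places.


y = 2.2 * 2.3 + (-8.9)
= 5.06 + (-8.9)
= -3.84

-3.84


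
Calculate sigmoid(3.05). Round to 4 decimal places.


sigmoid(z) = 1 / (1 + exp(-z))
exp(-(3.05)) = exp(-3.05) = 0.0474
1 + 0.0474 = 1.0474
1 / 1.0474 = 0.9548

0.9548


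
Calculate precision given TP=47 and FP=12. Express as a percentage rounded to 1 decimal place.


Precision = TP / (TP + FP) * 100
= 47 / (47 + 12)
= 47 / 59
= 0.7966
= 79.7%

79.7


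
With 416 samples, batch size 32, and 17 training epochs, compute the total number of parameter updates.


Iterations per epoch = 416 / 32 = 13
Total updates = iterations_per_epoch * epochs
= 13 * 17
= 221

221


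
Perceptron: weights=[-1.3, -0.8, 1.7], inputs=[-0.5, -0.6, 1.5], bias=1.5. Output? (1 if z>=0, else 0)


z = w . x + b
= -1.3*-0.5 + -0.8*-0.6 + 1.7*1.5 + 1.5
= 0.65 + 0.48 + 2.55 + 1.5
= 3.68 + 1.5
= 5.18
Since z = 5.18 >= 0, output = 1

1


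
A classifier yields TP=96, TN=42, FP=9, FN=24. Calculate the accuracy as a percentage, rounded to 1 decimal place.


Accuracy = (TP + TN) / (TP + TN + FP + FN) * 100
= (96 + 42) / (96 + 42 + 9 + 24)
= 138 / 171
= 0.807
= 80.7%

80.7


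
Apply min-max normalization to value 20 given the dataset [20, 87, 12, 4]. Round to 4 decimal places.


Min = 4, Max = 87
Range = 87 - 4 = 83
Scaled = (x - min) / (max - min)
= (20 - 4) / 83
= 16 / 83
= 0.1928

0.1928


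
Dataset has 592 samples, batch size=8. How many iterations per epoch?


Iterations per epoch = dataset_size / batch_size
= 592 / 8
= 74

74


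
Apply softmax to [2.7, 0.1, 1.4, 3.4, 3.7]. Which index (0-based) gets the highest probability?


Softmax is a monotonic transformation, so it preserves the argmax.
We need to find the index of the maximum logit.
Index 0: 2.7
Index 1: 0.1
Index 2: 1.4
Index 3: 3.4
Index 4: 3.7
Maximum logit = 3.7 at index 4

4


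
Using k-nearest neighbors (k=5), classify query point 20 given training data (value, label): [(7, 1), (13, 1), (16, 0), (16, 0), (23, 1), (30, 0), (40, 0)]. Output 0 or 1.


Distances from query 20:
Point 23 (class 1): distance = 3
Point 16 (class 0): distance = 4
Point 16 (class 0): distance = 4
Point 13 (class 1): distance = 7
Point 30 (class 0): distance = 10
K=5 nearest neighbors: classes = [1, 0, 0, 1, 0]
Votes for class 1: 2 / 5
Majority vote => class 0

0


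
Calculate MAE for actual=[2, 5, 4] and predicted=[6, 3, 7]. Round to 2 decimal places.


Absolute errors: [4, 2, 3]
Sum of absolute errors = 9
MAE = 9 / 3 = 3.00

3.00


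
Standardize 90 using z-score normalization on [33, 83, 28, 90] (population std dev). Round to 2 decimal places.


Mean = (33 + 83 + 28 + 90) / 4 = 58.5
Variance = sum((x_i - mean)^2) / n = 793.25
Std = sqrt(793.25) = 28.1647
Z = (x - mean) / std
= (90 - 58.5) / 28.1647
= 31.5 / 28.1647
= 1.12

1.12


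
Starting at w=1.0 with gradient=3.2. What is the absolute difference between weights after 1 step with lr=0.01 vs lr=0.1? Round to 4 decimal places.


With lr=0.01: w_new = 1.0 - 0.01 * 3.2 = 0.968
With lr=0.1: w_new = 1.0 - 0.1 * 3.2 = 0.68
Absolute difference = |0.968 - 0.68|
= 0.2880

0.2880


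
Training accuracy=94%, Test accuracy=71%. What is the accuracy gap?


Gap = train_accuracy - test_accuracy
= 94 - 71
= 23%
This large gap strongly indicates overfitting.

23


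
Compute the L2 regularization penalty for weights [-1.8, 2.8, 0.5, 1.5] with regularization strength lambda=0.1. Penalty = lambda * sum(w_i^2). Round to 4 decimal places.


Squaring each weight:
(-1.8)^2 = 3.24
2.8^2 = 7.84
0.5^2 = 0.25
1.5^2 = 2.25
Sum of squares = 13.58
Penalty = 0.1 * 13.58 = 1.3580

1.3580


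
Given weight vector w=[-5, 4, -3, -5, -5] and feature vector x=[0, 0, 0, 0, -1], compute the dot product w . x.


Element-wise products:
-5 * 0 = 0
4 * 0 = 0
-3 * 0 = 0
-5 * 0 = 0
-5 * -1 = 5
Sum = 0 + 0 + 0 + 0 + 5
= 5

5


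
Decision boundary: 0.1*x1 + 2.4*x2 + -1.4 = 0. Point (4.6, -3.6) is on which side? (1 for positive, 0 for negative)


Compute 0.1 * 4.6 + 2.4 * -3.6 + -1.4
= 0.46 + -8.64 + -1.4
= -9.58
Since -9.58 < 0, the point is on the negative side.

0


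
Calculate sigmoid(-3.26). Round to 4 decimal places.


sigmoid(z) = 1 / (1 + exp(-z))
exp(-(-3.26)) = exp(3.26) = 26.0495
1 + 26.0495 = 27.0495
1 / 27.0495 = 0.0370

0.0370


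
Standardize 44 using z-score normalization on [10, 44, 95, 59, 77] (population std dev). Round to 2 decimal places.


Mean = (10 + 44 + 95 + 59 + 77) / 5 = 57.0
Variance = sum((x_i - mean)^2) / n = 845.2
Std = sqrt(845.2) = 29.0723
Z = (x - mean) / std
= (44 - 57.0) / 29.0723
= -13.0 / 29.0723
= -0.45

-0.45


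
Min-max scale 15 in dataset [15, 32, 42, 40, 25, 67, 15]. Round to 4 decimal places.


Min = 15, Max = 67
Range = 67 - 15 = 52
Scaled = (x - min) / (max - min)
= (15 - 15) / 52
= 0 / 52
= 0.0000

0.0000


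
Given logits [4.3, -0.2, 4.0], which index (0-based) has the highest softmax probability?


Softmax is a monotonic transformation, so it preserves the argmax.
We need to find the index of the maximum logit.
Index 0: 4.3
Index 1: -0.2
Index 2: 4.0
Maximum logit = 4.3 at index 0

0


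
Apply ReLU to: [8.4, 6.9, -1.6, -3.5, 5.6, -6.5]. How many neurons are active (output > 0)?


ReLU(x) = max(0, x) for each element:
ReLU(8.4) = 8.4
ReLU(6.9) = 6.9
ReLU(-1.6) = 0
ReLU(-3.5) = 0
ReLU(5.6) = 5.6
ReLU(-6.5) = 0
Active neurons (>0): 3

3


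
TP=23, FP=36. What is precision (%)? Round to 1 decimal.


Precision = TP / (TP + FP) * 100
= 23 / (23 + 36)
= 23 / 59
= 0.3898
= 39.0%

39.0


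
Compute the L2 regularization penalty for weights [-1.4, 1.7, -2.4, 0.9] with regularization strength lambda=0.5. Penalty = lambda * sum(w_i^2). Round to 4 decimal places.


Squaring each weight:
(-1.4)^2 = 1.96
1.7^2 = 2.89
(-2.4)^2 = 5.76
0.9^2 = 0.81
Sum of squares = 11.42
Penalty = 0.5 * 11.42 = 5.7100

5.7100


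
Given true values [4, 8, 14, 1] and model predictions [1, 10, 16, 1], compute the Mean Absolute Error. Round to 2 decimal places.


Absolute errors: [3, 2, 2, 0]
Sum of absolute errors = 7
MAE = 7 / 4 = 1.75

1.75


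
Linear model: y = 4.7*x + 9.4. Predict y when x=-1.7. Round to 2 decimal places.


y = 4.7 * -1.7 + (9.4)
= -7.99 + (9.4)
= 1.41

1.41


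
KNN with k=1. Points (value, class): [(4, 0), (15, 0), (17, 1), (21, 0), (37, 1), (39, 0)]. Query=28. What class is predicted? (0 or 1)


Distances from query 28:
Point 21 (class 0): distance = 7
K=1 nearest neighbors: classes = [0]
Votes for class 1: 0 / 1
Majority vote => class 0

0


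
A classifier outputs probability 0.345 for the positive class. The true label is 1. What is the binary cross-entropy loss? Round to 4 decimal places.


For y=1: Loss = -log(p)
= -log(0.345)
= -(-1.0642)
= 1.0642

1.0642


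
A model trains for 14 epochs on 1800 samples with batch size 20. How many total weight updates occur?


Iterations per epoch = 1800 / 20 = 90
Total updates = iterations_per_epoch * epochs
= 90 * 14
= 1260

1260


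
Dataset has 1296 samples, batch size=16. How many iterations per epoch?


Iterations per epoch = dataset_size / batch_size
= 1296 / 16
= 81

81


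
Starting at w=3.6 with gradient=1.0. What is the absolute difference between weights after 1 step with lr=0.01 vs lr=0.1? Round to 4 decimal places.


With lr=0.01: w_new = 3.6 - 0.01 * 1.0 = 3.59
With lr=0.1: w_new = 3.6 - 0.1 * 1.0 = 3.5
Absolute difference = |3.59 - 3.5|
= 0.0900

0.0900


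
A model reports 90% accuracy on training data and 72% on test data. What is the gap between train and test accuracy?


Gap = train_accuracy - test_accuracy
= 90 - 72
= 18%
This gap suggests the model is overfitting.

18


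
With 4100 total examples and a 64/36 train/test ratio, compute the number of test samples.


Train samples = 4100 * 64% = 2624
Test samples = 4100 - 2624
= 1476

1476


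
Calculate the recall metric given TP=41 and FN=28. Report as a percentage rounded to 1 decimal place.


Recall = TP / (TP + FN) * 100
= 41 / (41 + 28)
= 41 / 69
= 0.5942
= 59.4%

59.4


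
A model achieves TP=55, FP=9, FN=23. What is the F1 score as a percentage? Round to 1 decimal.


Precision = TP / (TP + FP) = 55 / 64 = 0.8594
Recall = TP / (TP + FN) = 55 / 78 = 0.7051
F1 = 2 * P * R / (P + R)
= 2 * 0.8594 * 0.7051 / (0.8594 + 0.7051)
= 1.2119 / 1.5645
= 0.7746
As percentage: 77.5%

77.5


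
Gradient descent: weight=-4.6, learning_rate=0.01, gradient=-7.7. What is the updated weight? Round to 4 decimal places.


w_new = w_old - lr * gradient
= -4.6 - 0.01 * -7.7
= -4.6 - (-0.077)
= -4.5230

-4.5230


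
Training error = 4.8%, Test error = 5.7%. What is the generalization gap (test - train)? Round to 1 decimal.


Generalization gap = test_error - train_error
= 5.7 - 4.8
= 0.9%
A small gap suggests good generalization.

0.9


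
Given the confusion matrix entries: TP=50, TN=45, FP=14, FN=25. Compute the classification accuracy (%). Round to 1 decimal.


Accuracy = (TP + TN) / (TP + TN + FP + FN) * 100
= (50 + 45) / (50 + 45 + 14 + 25)
= 95 / 134
= 0.709
= 70.9%

70.9


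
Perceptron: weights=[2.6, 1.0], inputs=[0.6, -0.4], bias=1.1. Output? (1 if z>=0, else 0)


z = w . x + b
= 2.6*0.6 + 1.0*-0.4 + 1.1
= 1.56 + -0.4 + 1.1
= 1.16 + 1.1
= 2.26
Since z = 2.26 >= 0, output = 1

1


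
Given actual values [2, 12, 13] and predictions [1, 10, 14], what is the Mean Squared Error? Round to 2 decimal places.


Differences: [1, 2, -1]
Squared errors: [1, 4, 1]
Sum of squared errors = 6
MSE = 6 / 3 = 2.00

2.00


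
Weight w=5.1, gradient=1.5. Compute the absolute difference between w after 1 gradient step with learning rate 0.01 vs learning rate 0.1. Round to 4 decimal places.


With lr=0.01: w_new = 5.1 - 0.01 * 1.5 = 5.085
With lr=0.1: w_new = 5.1 - 0.1 * 1.5 = 4.95
Absolute difference = |5.085 - 4.95|
= 0.1350

0.1350


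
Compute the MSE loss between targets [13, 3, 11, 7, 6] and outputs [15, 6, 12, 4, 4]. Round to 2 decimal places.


Differences: [-2, -3, -1, 3, 2]
Squared errors: [4, 9, 1, 9, 4]
Sum of squared errors = 27
MSE = 27 / 5 = 5.40

5.40


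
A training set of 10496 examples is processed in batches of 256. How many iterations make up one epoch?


Iterations per epoch = dataset_size / batch_size
= 10496 / 256
= 41

41


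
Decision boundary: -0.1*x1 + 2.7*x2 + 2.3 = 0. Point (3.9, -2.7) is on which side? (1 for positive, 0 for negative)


Compute -0.1 * 3.9 + 2.7 * -2.7 + 2.3
= -0.39 + -7.29 + 2.3
= -5.38
Since -5.38 < 0, the point is on the negative side.

0


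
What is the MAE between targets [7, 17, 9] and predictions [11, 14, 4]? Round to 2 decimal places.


Absolute errors: [4, 3, 5]
Sum of absolute errors = 12
MAE = 12 / 3 = 4.00

4.00


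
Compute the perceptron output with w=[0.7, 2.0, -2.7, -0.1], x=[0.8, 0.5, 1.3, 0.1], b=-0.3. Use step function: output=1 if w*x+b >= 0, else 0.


z = w . x + b
= 0.7*0.8 + 2.0*0.5 + -2.7*1.3 + -0.1*0.1 + -0.3
= 0.56 + 1.0 + -3.51 + -0.01 + -0.3
= -1.96 + -0.3
= -2.26
Since z = -2.26 < 0, output = 0

0


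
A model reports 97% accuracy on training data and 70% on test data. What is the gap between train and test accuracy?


Gap = train_accuracy - test_accuracy
= 97 - 70
= 27%
This large gap strongly indicates overfitting.

27


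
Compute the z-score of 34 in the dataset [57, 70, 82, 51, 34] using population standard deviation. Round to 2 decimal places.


Mean = (57 + 70 + 82 + 51 + 34) / 5 = 58.8
Variance = sum((x_i - mean)^2) / n = 268.56
Std = sqrt(268.56) = 16.3878
Z = (x - mean) / std
= (34 - 58.8) / 16.3878
= -24.8 / 16.3878
= -1.51

-1.51


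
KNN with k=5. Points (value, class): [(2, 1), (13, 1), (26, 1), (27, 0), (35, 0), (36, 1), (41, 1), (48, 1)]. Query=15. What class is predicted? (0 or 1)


Distances from query 15:
Point 13 (class 1): distance = 2
Point 26 (class 1): distance = 11
Point 27 (class 0): distance = 12
Point 2 (class 1): distance = 13
Point 35 (class 0): distance = 20
K=5 nearest neighbors: classes = [1, 1, 0, 1, 0]
Votes for class 1: 3 / 5
Majority vote => class 1

1


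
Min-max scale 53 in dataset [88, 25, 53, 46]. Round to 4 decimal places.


Min = 25, Max = 88
Range = 88 - 25 = 63
Scaled = (x - min) / (max - min)
= (53 - 25) / 63
= 28 / 63
= 0.4444

0.4444


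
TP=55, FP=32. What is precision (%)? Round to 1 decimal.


Precision = TP / (TP + FP) * 100
= 55 / (55 + 32)
= 55 / 87
= 0.6322
= 63.2%

63.2


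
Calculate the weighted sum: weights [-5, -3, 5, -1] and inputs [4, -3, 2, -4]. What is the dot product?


Element-wise products:
-5 * 4 = -20
-3 * -3 = 9
5 * 2 = 10
-1 * -4 = 4
Sum = -20 + 9 + 10 + 4
= 3

3


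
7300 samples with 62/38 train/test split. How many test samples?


Train samples = 7300 * 62% = 4526
Test samples = 7300 - 4526
= 2774

2774


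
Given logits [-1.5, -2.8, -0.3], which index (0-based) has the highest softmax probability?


Softmax is a monotonic transformation, so it preserves the argmax.
We need to find the index of the maximum logit.
Index 0: -1.5
Index 1: -2.8
Index 2: -0.3
Maximum logit = -0.3 at index 2

2


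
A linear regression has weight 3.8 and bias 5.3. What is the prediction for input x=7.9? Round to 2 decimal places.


y = 3.8 * 7.9 + (5.3)
= 30.02 + (5.3)
= 35.32

35.32


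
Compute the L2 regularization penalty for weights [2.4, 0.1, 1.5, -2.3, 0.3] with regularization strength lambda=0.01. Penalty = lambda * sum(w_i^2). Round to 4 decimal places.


Squaring each weight:
2.4^2 = 5.76
0.1^2 = 0.01
1.5^2 = 2.25
(-2.3)^2 = 5.29
0.3^2 = 0.09
Sum of squares = 13.4
Penalty = 0.01 * 13.4 = 0.1340

0.1340


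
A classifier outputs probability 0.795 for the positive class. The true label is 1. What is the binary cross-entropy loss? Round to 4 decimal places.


For y=1: Loss = -log(p)
= -log(0.795)
= -(-0.2294)
= 0.2294

0.2294


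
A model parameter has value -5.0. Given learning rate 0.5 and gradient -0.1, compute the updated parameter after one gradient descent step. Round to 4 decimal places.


w_new = w_old - lr * gradient
= -5.0 - 0.5 * -0.1
= -5.0 - (-0.05)
= -4.9500

-4.9500


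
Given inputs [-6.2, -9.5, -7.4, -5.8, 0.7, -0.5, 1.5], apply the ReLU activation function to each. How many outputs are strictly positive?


ReLU(x) = max(0, x) for each element:
ReLU(-6.2) = 0
ReLU(-9.5) = 0
ReLU(-7.4) = 0
ReLU(-5.8) = 0
ReLU(0.7) = 0.7
ReLU(-0.5) = 0
ReLU(1.5) = 1.5
Active neurons (>0): 2

2


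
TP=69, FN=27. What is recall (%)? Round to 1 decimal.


Recall = TP / (TP + FN) * 100
= 69 / (69 + 27)
= 69 / 96
= 0.7188
= 71.9%

71.9


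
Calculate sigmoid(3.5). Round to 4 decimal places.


sigmoid(z) = 1 / (1 + exp(-z))
exp(-(3.5)) = exp(-3.5) = 0.0302
1 + 0.0302 = 1.0302
1 / 1.0302 = 0.9707

0.9707


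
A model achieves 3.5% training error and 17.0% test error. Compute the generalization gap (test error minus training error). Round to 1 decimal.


Generalization gap = test_error - train_error
= 17.0 - 3.5
= 13.5%
A large gap suggests overfitting.

13.5


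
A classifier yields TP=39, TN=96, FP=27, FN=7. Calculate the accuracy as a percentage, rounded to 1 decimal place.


Accuracy = (TP + TN) / (TP + TN + FP + FN) * 100
= (39 + 96) / (39 + 96 + 27 + 7)
= 135 / 169
= 0.7988
= 79.9%

79.9


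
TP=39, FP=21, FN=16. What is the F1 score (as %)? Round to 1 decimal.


Precision = TP / (TP + FP) = 39 / 60 = 0.65
Recall = TP / (TP + FN) = 39 / 55 = 0.7091
F1 = 2 * P * R / (P + R)
= 2 * 0.65 * 0.7091 / (0.65 + 0.7091)
= 0.9218 / 1.3591
= 0.6783
As percentage: 67.8%

67.8


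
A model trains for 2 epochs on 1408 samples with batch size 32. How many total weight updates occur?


Iterations per epoch = 1408 / 32 = 44
Total updates = iterations_per_epoch * epochs
= 44 * 2
= 88

88


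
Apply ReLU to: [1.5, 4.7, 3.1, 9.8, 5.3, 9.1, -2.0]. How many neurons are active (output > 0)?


ReLU(x) = max(0, x) for each element:
ReLU(1.5) = 1.5
ReLU(4.7) = 4.7
ReLU(3.1) = 3.1
ReLU(9.8) = 9.8
ReLU(5.3) = 5.3
ReLU(9.1) = 9.1
ReLU(-2.0) = 0
Active neurons (>0): 6

6


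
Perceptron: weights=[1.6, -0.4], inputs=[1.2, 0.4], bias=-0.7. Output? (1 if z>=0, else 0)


z = w . x + b
= 1.6*1.2 + -0.4*0.4 + -0.7
= 1.92 + -0.16 + -0.7
= 1.76 + -0.7
= 1.06
Since z = 1.06 >= 0, output = 1

1


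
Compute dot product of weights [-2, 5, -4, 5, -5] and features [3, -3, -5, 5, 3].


Element-wise products:
-2 * 3 = -6
5 * -3 = -15
-4 * -5 = 20
5 * 5 = 25
-5 * 3 = -15
Sum = -6 + -15 + 20 + 25 + -15
= 9

9


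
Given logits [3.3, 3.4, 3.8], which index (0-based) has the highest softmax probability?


Softmax is a monotonic transformation, so it preserves the argmax.
We need to find the index of the maximum logit.
Index 0: 3.3
Index 1: 3.4
Index 2: 3.8
Maximum logit = 3.8 at index 2

2


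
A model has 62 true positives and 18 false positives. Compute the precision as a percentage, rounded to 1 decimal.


Precision = TP / (TP + FP) * 100
= 62 / (62 + 18)
= 62 / 80
= 0.775
= 77.5%

77.5


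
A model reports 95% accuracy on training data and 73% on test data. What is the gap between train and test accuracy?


Gap = train_accuracy - test_accuracy
= 95 - 73
= 22%
This large gap strongly indicates overfitting.

22


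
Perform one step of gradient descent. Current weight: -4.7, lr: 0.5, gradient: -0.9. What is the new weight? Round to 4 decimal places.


w_new = w_old - lr * gradient
= -4.7 - 0.5 * -0.9
= -4.7 - (-0.45)
= -4.2500

-4.2500


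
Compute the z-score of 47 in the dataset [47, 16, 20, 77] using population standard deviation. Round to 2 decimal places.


Mean = (47 + 16 + 20 + 77) / 4 = 40.0
Variance = sum((x_i - mean)^2) / n = 598.5
Std = sqrt(598.5) = 24.4643
Z = (x - mean) / std
= (47 - 40.0) / 24.4643
= 7.0 / 24.4643
= 0.29

0.29


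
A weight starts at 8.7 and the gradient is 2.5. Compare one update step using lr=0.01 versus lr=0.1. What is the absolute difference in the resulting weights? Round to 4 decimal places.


With lr=0.01: w_new = 8.7 - 0.01 * 2.5 = 8.675
With lr=0.1: w_new = 8.7 - 0.1 * 2.5 = 8.45
Absolute difference = |8.675 - 8.45|
= 0.2250

0.2250


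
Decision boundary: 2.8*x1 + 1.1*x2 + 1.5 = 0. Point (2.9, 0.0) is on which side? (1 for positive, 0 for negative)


Compute 2.8 * 2.9 + 1.1 * 0.0 + 1.5
= 8.12 + 0.0 + 1.5
= 9.62
Since 9.62 >= 0, the point is on the positive side.

1


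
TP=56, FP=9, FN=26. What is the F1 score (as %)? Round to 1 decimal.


Precision = TP / (TP + FP) = 56 / 65 = 0.8615
Recall = TP / (TP + FN) = 56 / 82 = 0.6829
F1 = 2 * P * R / (P + R)
= 2 * 0.8615 * 0.6829 / (0.8615 + 0.6829)
= 1.1767 / 1.5445
= 0.7619
As percentage: 76.2%

76.2


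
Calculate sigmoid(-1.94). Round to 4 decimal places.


sigmoid(z) = 1 / (1 + exp(-z))
exp(-(-1.94)) = exp(1.94) = 6.9588
1 + 6.9588 = 7.9588
1 / 7.9588 = 0.1256

0.1256


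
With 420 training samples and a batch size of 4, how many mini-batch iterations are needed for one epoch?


Iterations per epoch = dataset_size / batch_size
= 420 / 4
= 105

105


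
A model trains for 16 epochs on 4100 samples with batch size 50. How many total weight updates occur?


Iterations per epoch = 4100 / 50 = 82
Total updates = iterations_per_epoch * epochs
= 82 * 16
= 1312

1312


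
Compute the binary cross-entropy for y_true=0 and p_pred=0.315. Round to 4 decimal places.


For y=0: Loss = -log(1-p)
= -log(1 - 0.315)
= -log(0.685)
= -(-0.3783)
= 0.3783

0.3783


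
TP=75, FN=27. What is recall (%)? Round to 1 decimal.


Recall = TP / (TP + FN) * 100
= 75 / (75 + 27)
= 75 / 102
= 0.7353
= 73.5%

73.5


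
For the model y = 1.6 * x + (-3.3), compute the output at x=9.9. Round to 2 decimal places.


y = 1.6 * 9.9 + (-3.3)
= 15.84 + (-3.3)
= 12.54

12.54


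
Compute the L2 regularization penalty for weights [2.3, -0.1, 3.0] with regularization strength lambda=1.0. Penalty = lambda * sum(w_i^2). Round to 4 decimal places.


Squaring each weight:
2.3^2 = 5.29
(-0.1)^2 = 0.01
3.0^2 = 9.0
Sum of squares = 14.3
Penalty = 1.0 * 14.3 = 14.3000

14.3000


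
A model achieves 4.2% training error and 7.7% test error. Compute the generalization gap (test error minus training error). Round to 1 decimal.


Generalization gap = test_error - train_error
= 7.7 - 4.2
= 3.5%
A moderate gap.

3.5


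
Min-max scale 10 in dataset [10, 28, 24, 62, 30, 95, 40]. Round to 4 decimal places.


Min = 10, Max = 95
Range = 95 - 10 = 85
Scaled = (x - min) / (max - min)
= (10 - 10) / 85
= 0 / 85
= 0.0000

0.0000


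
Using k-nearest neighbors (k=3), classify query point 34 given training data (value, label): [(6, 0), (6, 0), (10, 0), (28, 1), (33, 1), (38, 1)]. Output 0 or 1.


Distances from query 34:
Point 33 (class 1): distance = 1
Point 38 (class 1): distance = 4
Point 28 (class 1): distance = 6
K=3 nearest neighbors: classes = [1, 1, 1]
Votes for class 1: 3 / 3
Majority vote => class 1

1


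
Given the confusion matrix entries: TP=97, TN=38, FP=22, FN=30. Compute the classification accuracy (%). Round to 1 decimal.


Accuracy = (TP + TN) / (TP + TN + FP + FN) * 100
= (97 + 38) / (97 + 38 + 22 + 30)
= 135 / 187
= 0.7219
= 72.2%

72.2


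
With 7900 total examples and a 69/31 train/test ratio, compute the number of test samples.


Train samples = 7900 * 69% = 5451
Test samples = 7900 - 5451
= 2449

2449


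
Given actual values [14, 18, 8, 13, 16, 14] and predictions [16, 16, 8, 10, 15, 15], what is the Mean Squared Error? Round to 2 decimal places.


Differences: [-2, 2, 0, 3, 1, -1]
Squared errors: [4, 4, 0, 9, 1, 1]
Sum of squared errors = 19
MSE = 19 / 6 = 3.17

3.17


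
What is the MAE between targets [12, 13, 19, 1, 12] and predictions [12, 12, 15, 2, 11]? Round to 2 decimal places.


Absolute errors: [0, 1, 4, 1, 1]
Sum of absolute errors = 7
MAE = 7 / 5 = 1.40

1.40


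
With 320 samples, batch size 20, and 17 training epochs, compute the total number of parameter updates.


Iterations per epoch = 320 / 20 = 16
Total updates = iterations_per_epoch * epochs
= 16 * 17
= 272

272


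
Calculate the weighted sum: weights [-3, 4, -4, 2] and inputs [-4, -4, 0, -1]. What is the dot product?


Element-wise products:
-3 * -4 = 12
4 * -4 = -16
-4 * 0 = 0
2 * -1 = -2
Sum = 12 + -16 + 0 + -2
= -6

-6


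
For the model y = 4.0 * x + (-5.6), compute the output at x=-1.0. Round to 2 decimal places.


y = 4.0 * -1.0 + (-5.6)
= -4.0 + (-5.6)
= -9.60

-9.60


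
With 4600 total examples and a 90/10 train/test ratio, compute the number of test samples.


Train samples = 4600 * 90% = 4140
Test samples = 4600 - 4140
= 460

460


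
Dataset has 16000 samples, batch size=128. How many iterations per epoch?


Iterations per epoch = dataset_size / batch_size
= 16000 / 128
= 125

125
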